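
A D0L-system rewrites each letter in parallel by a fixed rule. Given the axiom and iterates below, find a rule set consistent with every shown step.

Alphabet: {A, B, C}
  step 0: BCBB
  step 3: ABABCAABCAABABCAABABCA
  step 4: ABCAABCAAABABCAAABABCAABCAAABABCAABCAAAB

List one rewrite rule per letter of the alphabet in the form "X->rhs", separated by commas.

A->AB, B->CA, C->A

  step 3 ⇒ step 4: ABABCAABCAABABCAABABCA ⇒ AB·CA·AB·CA·A·AB·AB·CA·A·AB·AB·CA·AB·CA·A·AB·AB·CA·AB·CA·A·AB
    A ↦ AB
    B ↦ CA
    C ↦ A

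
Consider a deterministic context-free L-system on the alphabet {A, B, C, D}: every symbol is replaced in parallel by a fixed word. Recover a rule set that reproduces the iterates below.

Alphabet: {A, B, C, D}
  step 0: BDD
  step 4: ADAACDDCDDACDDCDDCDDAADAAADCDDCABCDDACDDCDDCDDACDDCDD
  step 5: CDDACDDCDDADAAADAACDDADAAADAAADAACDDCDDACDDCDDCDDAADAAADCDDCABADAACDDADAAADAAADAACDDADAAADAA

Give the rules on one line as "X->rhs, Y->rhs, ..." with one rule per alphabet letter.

A->CDD, B->CAB, C->AD, D->A

  step 4 ⇒ step 5: ADAACDDCDDACDDCDDCDDAADAAADCDDCABCDDACDDCDDCDDACDDCDD ⇒ CDD·A·CDD·CDD·AD·A·A·AD·A·A·CDD·AD·A·A·AD·A·A·AD·A·A·CDD·CDD·A·CDD·CDD·CDD·A·AD·A·A·AD·CDD·CAB·AD·A·A·CDD·AD·A·A·AD·A·A·AD·A·A·CDD·AD·A·A·AD·A·A
    A ↦ CDD
    B ↦ CAB
    C ↦ AD
    D ↦ A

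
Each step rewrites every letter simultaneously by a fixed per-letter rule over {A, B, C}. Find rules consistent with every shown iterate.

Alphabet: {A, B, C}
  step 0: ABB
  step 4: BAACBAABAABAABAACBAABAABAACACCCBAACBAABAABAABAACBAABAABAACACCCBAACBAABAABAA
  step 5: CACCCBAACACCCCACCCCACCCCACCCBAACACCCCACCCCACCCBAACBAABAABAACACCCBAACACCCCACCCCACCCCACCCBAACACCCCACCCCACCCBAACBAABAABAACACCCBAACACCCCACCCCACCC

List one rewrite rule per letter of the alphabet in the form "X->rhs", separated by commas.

A->C, B->CAC, C->BAA

  step 4 ⇒ step 5: BAACBAABAABAABAACBAABAABAACACCCBAACBAABAABAABAACBAABAABAACACCCBAACBAABAABAA ⇒ CAC·C·C·BAA·CAC·C·C·CAC·C·C·CAC·C·C·CAC·C·C·BAA·CAC·C·C·CAC·C·C·CAC·C·C·BAA·C·BAA·BAA·BAA·CAC·C·C·BAA·CAC·C·C·CAC·C·C·CAC·C·C·CAC·C·C·BAA·CAC·C·C·CAC·C·C·CAC·C·C·BAA·C·BAA·BAA·BAA·CAC·C·C·BAA·CAC·C·C·CAC·C·C·CAC·C·C
    A ↦ C
    B ↦ CAC
    C ↦ BAA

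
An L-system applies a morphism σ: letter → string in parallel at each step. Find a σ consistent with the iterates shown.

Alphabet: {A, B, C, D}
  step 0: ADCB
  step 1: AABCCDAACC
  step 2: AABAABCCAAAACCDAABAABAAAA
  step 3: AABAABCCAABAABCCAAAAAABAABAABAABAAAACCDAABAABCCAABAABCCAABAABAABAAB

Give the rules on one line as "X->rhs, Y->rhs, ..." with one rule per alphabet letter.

  step 2 ⇒ step 3: AABAABCCAAAACCDAABAABAAAA ⇒ AAB·AAB·CC·AAB·AAB·CC·AA·AA·AAB·AAB·AAB·AAB·AA·AA·CCD·AAB·AAB·CC·AAB·AAB·CC·AAB·AAB·AAB·AAB
    A ↦ AAB
    B ↦ CC
    C ↦ AA
    D ↦ CCD

A->AAB, B->CC, C->AA, D->CCD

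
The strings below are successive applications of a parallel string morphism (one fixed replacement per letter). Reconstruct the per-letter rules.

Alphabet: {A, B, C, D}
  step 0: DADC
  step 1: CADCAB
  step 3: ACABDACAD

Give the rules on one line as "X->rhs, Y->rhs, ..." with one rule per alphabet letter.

  step 0 ⇒ step 1: DADC ⇒ CA·D·CA·B
    A ↦ D
    C ↦ B
    D ↦ CA
    B ↦ A  (constrained at step 1)

A->D, B->A, C->B, D->CA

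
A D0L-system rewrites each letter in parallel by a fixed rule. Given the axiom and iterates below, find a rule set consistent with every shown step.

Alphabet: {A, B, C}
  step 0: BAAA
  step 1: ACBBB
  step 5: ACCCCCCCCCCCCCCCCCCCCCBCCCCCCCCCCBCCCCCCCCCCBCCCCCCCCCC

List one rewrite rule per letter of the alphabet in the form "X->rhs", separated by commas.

A->B, B->AC, C->CC

  step 0 ⇒ step 1: BAAA ⇒ AC·B·B·B
    A ↦ B
    B ↦ AC
    C ↦ CC  (constrained at step 1)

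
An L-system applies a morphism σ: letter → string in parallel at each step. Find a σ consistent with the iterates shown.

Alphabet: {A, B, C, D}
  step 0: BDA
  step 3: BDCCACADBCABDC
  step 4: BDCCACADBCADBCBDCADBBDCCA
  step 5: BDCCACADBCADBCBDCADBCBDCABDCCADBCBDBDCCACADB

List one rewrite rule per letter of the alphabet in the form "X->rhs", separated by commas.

A->DB, B->BD, C->CA, D->C

  step 4 ⇒ step 5: BDCCACADBCADBCBDCADBBDCCA ⇒ BD·C·CA·CA·DB·CA·DB·C·BD·CA·DB·C·BD·CA·BD·C·CA·DB·C·BD·BD·C·CA·CA·DB
    A ↦ DB
    B ↦ BD
    C ↦ CA
    D ↦ C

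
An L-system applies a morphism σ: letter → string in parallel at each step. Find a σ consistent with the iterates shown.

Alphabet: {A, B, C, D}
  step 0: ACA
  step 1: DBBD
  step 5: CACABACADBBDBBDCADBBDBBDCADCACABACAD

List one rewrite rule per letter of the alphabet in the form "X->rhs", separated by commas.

A->D, B->CA, C->BB, D->BA

  step 0 ⇒ step 1: ACA ⇒ D·BB·D
    A ↦ D
    C ↦ BB
    B ↦ CA  (constrained at step 1)
    D ↦ BA  (constrained at step 1)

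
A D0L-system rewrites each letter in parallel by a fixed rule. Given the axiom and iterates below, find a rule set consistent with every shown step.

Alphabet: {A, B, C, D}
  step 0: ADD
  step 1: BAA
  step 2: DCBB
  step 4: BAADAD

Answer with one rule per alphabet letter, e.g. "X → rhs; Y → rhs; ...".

  step 1 ⇒ step 2: BAA ⇒ DC·B·B
    A ↦ B
    B ↦ DC
    C ↦ D  (constrained at step 2)
  step 0 ⇒ step 1: ADD ⇒ B·A·A
    D ↦ A

A->B, B->DC, C->D, D->A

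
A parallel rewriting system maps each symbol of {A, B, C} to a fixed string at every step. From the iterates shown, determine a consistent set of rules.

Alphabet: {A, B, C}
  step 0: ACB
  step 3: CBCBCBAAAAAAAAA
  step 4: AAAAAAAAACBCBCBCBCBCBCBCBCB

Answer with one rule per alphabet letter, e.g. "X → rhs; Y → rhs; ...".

A->CB, B->A, C->AA

  step 3 ⇒ step 4: CBCBCBAAAAAAAAA ⇒ AA·A·AA·A·AA·A·CB·CB·CB·CB·CB·CB·CB·CB·CB
    A ↦ CB
    B ↦ A
    C ↦ AA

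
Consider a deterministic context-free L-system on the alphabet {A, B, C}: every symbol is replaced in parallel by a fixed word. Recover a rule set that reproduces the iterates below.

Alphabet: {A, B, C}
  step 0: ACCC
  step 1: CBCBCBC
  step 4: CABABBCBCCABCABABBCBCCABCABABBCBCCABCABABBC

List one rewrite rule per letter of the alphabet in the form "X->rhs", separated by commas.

  step 0 ⇒ step 1: ACCC ⇒ C·BC·BC·BC
    A ↦ C
    C ↦ BC
    B ↦ AB  (constrained at step 1)

A->C, B->AB, C->BC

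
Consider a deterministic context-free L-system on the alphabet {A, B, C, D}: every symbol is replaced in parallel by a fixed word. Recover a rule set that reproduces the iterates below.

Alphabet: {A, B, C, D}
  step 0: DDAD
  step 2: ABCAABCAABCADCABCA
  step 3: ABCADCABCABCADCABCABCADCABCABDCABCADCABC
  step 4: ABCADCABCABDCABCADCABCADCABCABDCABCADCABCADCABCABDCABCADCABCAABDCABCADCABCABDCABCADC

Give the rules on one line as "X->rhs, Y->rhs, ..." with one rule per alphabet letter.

  step 3 ⇒ step 4: ABCADCABCABCADCABCABCADCABCABDCABCADCABC ⇒ ABC·A·DC·ABC·AB·DC·ABC·A·DC·ABC·A·DC·ABC·AB·DC·ABC·A·DC·ABC·A·DC·ABC·AB·DC·ABC·A·DC·ABC·A·AB·DC·ABC·A·DC·ABC·AB·DC·ABC·A·DC
    A ↦ ABC
    B ↦ A
    C ↦ DC
    D ↦ AB

A->ABC, B->A, C->DC, D->AB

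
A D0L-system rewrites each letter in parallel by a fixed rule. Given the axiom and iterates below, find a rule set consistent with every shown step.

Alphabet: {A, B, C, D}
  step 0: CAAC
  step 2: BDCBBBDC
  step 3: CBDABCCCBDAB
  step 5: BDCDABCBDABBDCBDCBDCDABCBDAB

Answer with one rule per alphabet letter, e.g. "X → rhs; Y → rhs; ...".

A->D, B->C, C->DAB, D->B

  step 2 ⇒ step 3: BDCBBBDC ⇒ C·B·DAB·C·C·C·B·DAB
    B ↦ C
    C ↦ DAB
    D ↦ B
    A ↦ D  (constrained at step 0)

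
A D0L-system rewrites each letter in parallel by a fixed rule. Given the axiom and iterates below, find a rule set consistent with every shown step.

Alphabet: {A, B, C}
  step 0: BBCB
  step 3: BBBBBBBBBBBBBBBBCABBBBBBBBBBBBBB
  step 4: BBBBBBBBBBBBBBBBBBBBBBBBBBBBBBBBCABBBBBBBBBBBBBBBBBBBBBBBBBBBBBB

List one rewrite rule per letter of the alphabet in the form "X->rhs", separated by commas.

  step 3 ⇒ step 4: BBBBBBBBBBBBBBBBCABBBBBBBBBBBBBB ⇒ BB·BB·BB·BB·BB·BB·BB·BB·BB·BB·BB·BB·BB·BB·BB·BB·CA·BB·BB·BB·BB·BB·BB·BB·BB·BB·BB·BB·BB·BB·BB·BB
    A ↦ BB
    B ↦ BB
    C ↦ CA

A->BB, B->BB, C->CA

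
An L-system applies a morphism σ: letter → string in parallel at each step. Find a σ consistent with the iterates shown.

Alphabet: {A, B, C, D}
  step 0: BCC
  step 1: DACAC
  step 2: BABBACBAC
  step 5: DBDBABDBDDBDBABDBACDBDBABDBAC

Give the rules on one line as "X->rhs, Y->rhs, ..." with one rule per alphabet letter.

  step 1 ⇒ step 2: DACAC ⇒ BAB·B·AC·B·AC
    A ↦ B
    C ↦ AC
    D ↦ BAB
  step 0 ⇒ step 1: BCC ⇒ D·AC·AC
    B ↦ D

A->B, B->D, C->AC, D->BAB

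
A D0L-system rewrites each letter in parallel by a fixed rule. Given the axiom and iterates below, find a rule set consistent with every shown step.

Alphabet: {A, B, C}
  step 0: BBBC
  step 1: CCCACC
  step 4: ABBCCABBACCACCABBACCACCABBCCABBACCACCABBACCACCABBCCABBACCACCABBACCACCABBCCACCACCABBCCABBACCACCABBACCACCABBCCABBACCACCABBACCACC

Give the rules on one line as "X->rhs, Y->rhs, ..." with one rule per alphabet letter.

  step 0 ⇒ step 1: BBBC ⇒ C·C·C·ACC
    B ↦ C
    C ↦ ACC
    A ↦ ABB  (constrained at step 1)

A->ABB, B->C, C->ACC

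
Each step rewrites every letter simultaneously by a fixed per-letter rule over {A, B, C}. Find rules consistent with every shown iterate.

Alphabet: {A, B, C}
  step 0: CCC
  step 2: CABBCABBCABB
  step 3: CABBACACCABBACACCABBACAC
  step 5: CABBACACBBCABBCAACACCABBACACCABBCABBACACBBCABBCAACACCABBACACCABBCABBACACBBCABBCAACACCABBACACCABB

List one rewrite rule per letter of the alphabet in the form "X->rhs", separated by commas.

  step 2 ⇒ step 3: CABBCABBCABB ⇒ CA·BB·AC·AC·CA·BB·AC·AC·CA·BB·AC·AC
    A ↦ BB
    B ↦ AC
    C ↦ CA

A->BB, B->AC, C->CA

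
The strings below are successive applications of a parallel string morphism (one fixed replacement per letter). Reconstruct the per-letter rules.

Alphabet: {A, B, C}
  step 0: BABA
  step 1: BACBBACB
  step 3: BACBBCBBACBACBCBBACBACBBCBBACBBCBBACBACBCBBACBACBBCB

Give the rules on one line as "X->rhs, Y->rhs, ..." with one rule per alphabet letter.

  step 0 ⇒ step 1: BABA ⇒ BAC·B·BAC·B
    A ↦ B
    B ↦ BAC
    C ↦ BCB  (constrained at step 1)

A->B, B->BAC, C->BCB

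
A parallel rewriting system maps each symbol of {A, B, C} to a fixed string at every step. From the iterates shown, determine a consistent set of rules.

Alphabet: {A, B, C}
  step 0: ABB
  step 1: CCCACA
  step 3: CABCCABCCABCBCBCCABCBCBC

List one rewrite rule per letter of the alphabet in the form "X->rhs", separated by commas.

  step 0 ⇒ step 1: ABB ⇒ CC·CA·CA
    A ↦ CC
    B ↦ CA
    C ↦ BC  (constrained at step 1)

A->CC, B->CA, C->BC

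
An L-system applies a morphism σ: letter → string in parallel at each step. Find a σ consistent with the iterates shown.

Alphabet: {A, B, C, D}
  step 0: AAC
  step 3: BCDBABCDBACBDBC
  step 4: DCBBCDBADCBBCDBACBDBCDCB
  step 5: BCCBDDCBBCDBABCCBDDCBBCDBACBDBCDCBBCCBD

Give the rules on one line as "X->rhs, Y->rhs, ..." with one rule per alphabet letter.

  step 4 ⇒ step 5: DCBBCDBADCBBCDBACBDBCDCB ⇒ BC·CB·D·D·CB·BC·D·BA·BC·CB·D·D·CB·BC·D·BA·CB·D·BC·D·CB·BC·CB·D
    A ↦ BA
    B ↦ D
    C ↦ CB
    D ↦ BC

A->BA, B->D, C->CB, D->BC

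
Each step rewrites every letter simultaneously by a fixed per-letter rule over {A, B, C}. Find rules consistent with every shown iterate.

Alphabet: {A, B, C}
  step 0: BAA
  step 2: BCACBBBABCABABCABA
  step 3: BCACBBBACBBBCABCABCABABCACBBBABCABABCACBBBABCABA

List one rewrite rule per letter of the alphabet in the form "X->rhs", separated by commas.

  step 2 ⇒ step 3: BCACBBBABCABABCABA ⇒ BCA·CBB·BA·CBB·BCA·BCA·BCA·BA·BCA·CBB·BA·BCA·BA·BCA·CBB·BA·BCA·BA
    A ↦ BA
    B ↦ BCA
    C ↦ CBB

A->BA, B->BCA, C->CBB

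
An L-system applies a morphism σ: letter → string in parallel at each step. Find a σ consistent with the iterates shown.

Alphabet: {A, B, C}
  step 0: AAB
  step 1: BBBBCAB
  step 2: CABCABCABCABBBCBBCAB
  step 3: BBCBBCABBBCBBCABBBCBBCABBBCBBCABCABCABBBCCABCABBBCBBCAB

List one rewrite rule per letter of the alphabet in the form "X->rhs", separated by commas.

  step 2 ⇒ step 3: CABCABCABCABBBCBBCAB ⇒ BBC·BB·CAB·BBC·BB·CAB·BBC·BB·CAB·BBC·BB·CAB·CAB·CAB·BBC·CAB·CAB·BBC·BB·CAB
    A ↦ BB
    B ↦ CAB
    C ↦ BBC

A->BB, B->CAB, C->BBC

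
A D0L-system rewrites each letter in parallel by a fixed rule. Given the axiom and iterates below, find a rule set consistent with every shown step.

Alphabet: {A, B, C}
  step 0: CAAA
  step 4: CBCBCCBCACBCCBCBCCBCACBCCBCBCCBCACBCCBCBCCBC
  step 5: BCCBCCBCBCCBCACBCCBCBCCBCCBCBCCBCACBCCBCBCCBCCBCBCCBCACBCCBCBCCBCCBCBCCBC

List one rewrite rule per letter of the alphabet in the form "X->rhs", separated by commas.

A->AC, B->C, C->BC

  step 4 ⇒ step 5: CBCBCCBCACBCCBCBCCBCACBCCBCBCCBCACBCCBCBCCBC ⇒ BC·C·BC·C·BC·BC·C·BC·AC·BC·C·BC·BC·C·BC·C·BC·BC·C·BC·AC·BC·C·BC·BC·C·BC·C·BC·BC·C·BC·AC·BC·C·BC·BC·C·BC·C·BC·BC·C·BC
    A ↦ AC
    B ↦ C
    C ↦ BC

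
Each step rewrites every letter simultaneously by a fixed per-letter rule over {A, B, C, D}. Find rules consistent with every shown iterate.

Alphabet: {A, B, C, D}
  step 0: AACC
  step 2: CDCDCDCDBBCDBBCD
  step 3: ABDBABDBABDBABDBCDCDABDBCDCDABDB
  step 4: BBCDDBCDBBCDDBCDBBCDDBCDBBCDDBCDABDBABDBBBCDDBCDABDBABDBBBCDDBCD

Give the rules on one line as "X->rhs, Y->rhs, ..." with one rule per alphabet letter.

  step 3 ⇒ step 4: ABDBABDBABDBABDBCDCDABDBCDCDABDB ⇒ BB·CD·DB·CD·BB·CD·DB·CD·BB·CD·DB·CD·BB·CD·DB·CD·AB·DB·AB·DB·BB·CD·DB·CD·AB·DB·AB·DB·BB·CD·DB·CD
    A ↦ BB
    B ↦ CD
    C ↦ AB
    D ↦ DB

A->BB, B->CD, C->AB, D->DB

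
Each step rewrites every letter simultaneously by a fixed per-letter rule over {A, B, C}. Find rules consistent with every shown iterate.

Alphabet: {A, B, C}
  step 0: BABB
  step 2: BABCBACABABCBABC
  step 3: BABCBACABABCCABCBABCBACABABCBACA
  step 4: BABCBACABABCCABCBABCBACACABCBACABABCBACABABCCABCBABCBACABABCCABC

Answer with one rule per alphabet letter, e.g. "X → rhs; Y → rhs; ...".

  step 3 ⇒ step 4: BABCBACABABCCABCBABCBACABABCBACA ⇒ BA·BC·BA·CA·BA·BC·CA·BC·BA·BC·BA·CA·CA·BC·BA·CA·BA·BC·BA·CA·BA·BC·CA·BC·BA·BC·BA·CA·BA·BC·CA·BC
    A ↦ BC
    B ↦ BA
    C ↦ CA

A->BC, B->BA, C->CA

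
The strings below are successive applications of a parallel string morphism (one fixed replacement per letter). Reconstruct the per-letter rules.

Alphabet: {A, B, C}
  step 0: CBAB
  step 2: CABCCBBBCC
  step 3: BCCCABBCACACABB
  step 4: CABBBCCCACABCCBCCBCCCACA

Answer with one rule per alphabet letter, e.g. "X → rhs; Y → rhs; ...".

  step 3 ⇒ step 4: BCCCABBCACACABB ⇒ CA·B·B·B·CC·CA·CA·B·CC·B·CC·B·CC·CA·CA
    A ↦ CC
    B ↦ CA
    C ↦ B

A->CC, B->CA, C->B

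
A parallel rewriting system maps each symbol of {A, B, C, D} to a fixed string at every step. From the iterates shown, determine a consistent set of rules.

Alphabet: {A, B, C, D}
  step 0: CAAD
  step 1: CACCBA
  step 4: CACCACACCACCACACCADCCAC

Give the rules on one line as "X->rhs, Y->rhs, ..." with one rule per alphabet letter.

A->C, B->D, C->CA, D->BA

  step 0 ⇒ step 1: CAAD ⇒ CA·C·C·BA
    A ↦ C
    C ↦ CA
    D ↦ BA
    B ↦ D  (constrained at step 1)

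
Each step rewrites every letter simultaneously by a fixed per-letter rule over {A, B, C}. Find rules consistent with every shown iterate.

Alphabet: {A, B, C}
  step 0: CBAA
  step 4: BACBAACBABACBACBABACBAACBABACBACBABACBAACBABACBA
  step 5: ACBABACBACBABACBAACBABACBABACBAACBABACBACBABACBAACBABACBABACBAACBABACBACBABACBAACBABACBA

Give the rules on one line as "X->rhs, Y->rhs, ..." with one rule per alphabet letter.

  step 4 ⇒ step 5: BACBAACBABACBACBABACBAACBABACBACBABACBAACBABACBA ⇒ A·CBA·B·A·CBA·CBA·B·A·CBA·A·CBA·B·A·CBA·B·A·CBA·A·CBA·B·A·CBA·CBA·B·A·CBA·A·CBA·B·A·CBA·B·A·CBA·A·CBA·B·A·CBA·CBA·B·A·CBA·A·CBA·B·A·CBA
    A ↦ CBA
    B ↦ A
    C ↦ B

A->CBA, B->A, C->B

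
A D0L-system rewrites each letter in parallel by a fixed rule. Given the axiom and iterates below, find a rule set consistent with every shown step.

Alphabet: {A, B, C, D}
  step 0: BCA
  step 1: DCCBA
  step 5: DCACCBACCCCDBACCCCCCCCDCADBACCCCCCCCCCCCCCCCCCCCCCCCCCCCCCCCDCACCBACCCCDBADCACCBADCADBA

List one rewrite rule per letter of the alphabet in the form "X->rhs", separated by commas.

A->BA, B->D, C->CC, D->DCA

  step 0 ⇒ step 1: BCA ⇒ D·CC·BA
    A ↦ BA
    B ↦ D
    C ↦ CC
    D ↦ DCA  (constrained at step 1)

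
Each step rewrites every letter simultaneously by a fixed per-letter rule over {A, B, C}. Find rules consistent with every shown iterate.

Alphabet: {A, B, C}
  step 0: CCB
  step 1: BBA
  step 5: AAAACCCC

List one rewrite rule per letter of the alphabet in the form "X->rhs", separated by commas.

A->CC, B->A, C->B

  step 0 ⇒ step 1: CCB ⇒ B·B·A
    B ↦ A
    C ↦ B
    A ↦ CC  (constrained at step 1)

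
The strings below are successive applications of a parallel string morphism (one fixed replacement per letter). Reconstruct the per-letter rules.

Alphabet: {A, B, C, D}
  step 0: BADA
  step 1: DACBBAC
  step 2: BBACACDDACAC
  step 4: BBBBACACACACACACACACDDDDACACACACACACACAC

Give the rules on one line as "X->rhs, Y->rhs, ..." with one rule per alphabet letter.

A->AC, B->D, C->AC, D->BB

  step 1 ⇒ step 2: DACBBAC ⇒ BB·AC·AC·D·D·AC·AC
    A ↦ AC
    B ↦ D
    C ↦ AC
    D ↦ BB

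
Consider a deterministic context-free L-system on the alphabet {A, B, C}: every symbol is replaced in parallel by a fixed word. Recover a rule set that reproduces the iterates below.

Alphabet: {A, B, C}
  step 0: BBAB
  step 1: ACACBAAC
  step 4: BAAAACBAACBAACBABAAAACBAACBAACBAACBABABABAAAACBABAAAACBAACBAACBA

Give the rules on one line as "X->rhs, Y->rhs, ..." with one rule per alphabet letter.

A->BA, B->AC, C->AA

  step 0 ⇒ step 1: BBAB ⇒ AC·AC·BA·AC
    A ↦ BA
    B ↦ AC
    C ↦ AA  (constrained at step 1)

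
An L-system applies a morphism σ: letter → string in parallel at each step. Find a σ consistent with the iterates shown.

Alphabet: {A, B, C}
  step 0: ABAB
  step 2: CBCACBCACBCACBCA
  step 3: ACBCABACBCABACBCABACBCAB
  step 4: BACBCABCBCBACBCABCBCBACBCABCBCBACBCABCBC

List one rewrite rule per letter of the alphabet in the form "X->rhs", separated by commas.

A->B, B->CBC, C->A

  step 3 ⇒ step 4: ACBCABACBCABACBCABACBCAB ⇒ B·A·CBC·A·B·CBC·B·A·CBC·A·B·CBC·B·A·CBC·A·B·CBC·B·A·CBC·A·B·CBC
    A ↦ B
    B ↦ CBC
    C ↦ A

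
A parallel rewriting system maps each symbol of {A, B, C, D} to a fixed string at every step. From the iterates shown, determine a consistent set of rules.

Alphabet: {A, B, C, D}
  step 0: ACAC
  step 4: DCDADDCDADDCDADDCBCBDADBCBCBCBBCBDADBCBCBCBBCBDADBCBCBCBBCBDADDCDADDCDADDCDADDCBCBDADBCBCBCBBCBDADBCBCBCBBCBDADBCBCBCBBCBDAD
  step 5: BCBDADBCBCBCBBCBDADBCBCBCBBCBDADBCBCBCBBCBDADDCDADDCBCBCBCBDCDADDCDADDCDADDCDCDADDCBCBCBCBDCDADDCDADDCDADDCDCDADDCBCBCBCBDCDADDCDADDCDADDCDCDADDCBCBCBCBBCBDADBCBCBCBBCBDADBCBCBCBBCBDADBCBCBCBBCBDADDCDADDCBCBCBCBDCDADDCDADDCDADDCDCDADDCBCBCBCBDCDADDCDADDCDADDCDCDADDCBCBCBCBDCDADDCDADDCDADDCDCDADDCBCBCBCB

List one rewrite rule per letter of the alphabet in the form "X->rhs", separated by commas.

A->C, B->DC, C->DAD, D->BCB

  step 4 ⇒ step 5: DCDADDCDADDCDADDCBCBDADBCBCBCBBCBDADBCBCBCBBCBDADBCBCBCBBCBDADDCDADDCDADDCDADDCBCBDADBCBCBCBBCBDADBCBCBCBBCBDADBCBCBCBBCBDAD ⇒ BCB·DAD·BCB·C·BCB·BCB·DAD·BCB·C·BCB·BCB·DAD·BCB·C·BCB·BCB·DAD·DC·DAD·DC·BCB·C·BCB·DC·DAD·DC·DAD·DC·DAD·DC·DC·DAD·DC·BCB·C·BCB·DC·DAD·DC·DAD·DC·DAD·DC·DC·DAD·DC·BCB·C·BCB·DC·DAD·DC·DAD·DC·DAD·DC·DC·DAD·DC·BCB·C·BCB·BCB·DAD·BCB·C·BCB·BCB·DAD·BCB·C·BCB·BCB·DAD·BCB·C·BCB·BCB·DAD·DC·DAD·DC·BCB·C·BCB·DC·DAD·DC·DAD·DC·DAD·DC·DC·DAD·DC·BCB·C·BCB·DC·DAD·DC·DAD·DC·DAD·DC·DC·DAD·DC·BCB·C·BCB·DC·DAD·DC·DAD·DC·DAD·DC·DC·DAD·DC·BCB·C·BCB
    A ↦ C
    B ↦ DC
    C ↦ DAD
    D ↦ BCB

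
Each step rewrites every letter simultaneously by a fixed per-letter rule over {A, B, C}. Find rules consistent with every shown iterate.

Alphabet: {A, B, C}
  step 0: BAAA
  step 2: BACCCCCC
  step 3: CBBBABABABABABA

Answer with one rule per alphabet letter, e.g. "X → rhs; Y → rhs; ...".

  step 2 ⇒ step 3: BACCCCCC ⇒ C·BB·BA·BA·BA·BA·BA·BA
    A ↦ BB
    B ↦ C
    C ↦ BA

A->BB, B->C, C->BA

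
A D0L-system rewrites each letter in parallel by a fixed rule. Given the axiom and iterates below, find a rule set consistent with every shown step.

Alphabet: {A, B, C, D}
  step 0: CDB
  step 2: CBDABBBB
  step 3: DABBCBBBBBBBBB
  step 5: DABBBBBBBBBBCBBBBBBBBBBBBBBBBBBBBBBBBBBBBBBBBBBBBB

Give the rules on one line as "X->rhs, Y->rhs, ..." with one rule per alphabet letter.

  step 2 ⇒ step 3: CBDABBBB ⇒ DA·BB·C·B·BB·BB·BB·BB
    A ↦ B
    B ↦ BB
    C ↦ DA
    D ↦ C

A->B, B->BB, C->DA, D->C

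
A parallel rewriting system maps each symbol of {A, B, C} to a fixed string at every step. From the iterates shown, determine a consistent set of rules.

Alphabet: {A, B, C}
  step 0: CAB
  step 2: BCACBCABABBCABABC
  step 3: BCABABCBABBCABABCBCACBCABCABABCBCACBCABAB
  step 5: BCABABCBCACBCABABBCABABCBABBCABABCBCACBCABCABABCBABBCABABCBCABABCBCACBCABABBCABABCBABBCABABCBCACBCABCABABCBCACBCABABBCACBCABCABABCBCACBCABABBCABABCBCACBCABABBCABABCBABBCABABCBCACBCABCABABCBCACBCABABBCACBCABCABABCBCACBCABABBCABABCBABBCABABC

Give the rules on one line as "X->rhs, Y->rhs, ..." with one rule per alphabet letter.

A->C, B->BCA, C->BAB

  step 2 ⇒ step 3: BCACBCABABBCABABC ⇒ BCA·BAB·C·BAB·BCA·BAB·C·BCA·C·BCA·BCA·BAB·C·BCA·C·BCA·BAB
    A ↦ C
    B ↦ BCA
    C ↦ BAB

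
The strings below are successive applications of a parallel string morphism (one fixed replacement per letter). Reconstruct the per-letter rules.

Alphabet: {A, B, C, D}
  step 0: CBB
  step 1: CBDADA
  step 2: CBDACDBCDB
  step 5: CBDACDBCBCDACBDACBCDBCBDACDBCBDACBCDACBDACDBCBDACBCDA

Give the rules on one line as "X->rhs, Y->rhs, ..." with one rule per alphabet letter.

  step 1 ⇒ step 2: CBDADA ⇒ CB·DA·C·DB·C·DB
    A ↦ DB
    B ↦ DA
    C ↦ CB
    D ↦ C

A->DB, B->DA, C->CB, D->C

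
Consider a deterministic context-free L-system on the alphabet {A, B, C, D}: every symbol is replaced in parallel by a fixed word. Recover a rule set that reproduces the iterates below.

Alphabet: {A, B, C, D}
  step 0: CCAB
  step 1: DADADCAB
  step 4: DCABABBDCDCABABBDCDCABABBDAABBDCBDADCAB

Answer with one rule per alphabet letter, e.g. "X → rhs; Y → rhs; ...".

  step 0 ⇒ step 1: CCAB ⇒ DA·DA·DC·AB
    A ↦ DC
    B ↦ AB
    C ↦ DA
    D ↦ B  (constrained at step 1)

A->DC, B->AB, C->DA, D->B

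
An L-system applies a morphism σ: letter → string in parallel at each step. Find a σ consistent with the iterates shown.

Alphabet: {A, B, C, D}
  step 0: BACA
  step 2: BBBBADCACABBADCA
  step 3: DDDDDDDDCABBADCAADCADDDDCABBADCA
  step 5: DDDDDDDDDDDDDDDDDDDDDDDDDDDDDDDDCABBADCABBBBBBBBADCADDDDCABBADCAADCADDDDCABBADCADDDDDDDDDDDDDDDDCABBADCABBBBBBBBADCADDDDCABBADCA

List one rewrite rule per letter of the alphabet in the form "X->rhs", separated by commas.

A->CA, B->DD, C->AD, D->BB

  step 2 ⇒ step 3: BBBBADCACABBADCA ⇒ DD·DD·DD·DD·CA·BB·AD·CA·AD·CA·DD·DD·CA·BB·AD·CA
    A ↦ CA
    B ↦ DD
    C ↦ AD
    D ↦ BB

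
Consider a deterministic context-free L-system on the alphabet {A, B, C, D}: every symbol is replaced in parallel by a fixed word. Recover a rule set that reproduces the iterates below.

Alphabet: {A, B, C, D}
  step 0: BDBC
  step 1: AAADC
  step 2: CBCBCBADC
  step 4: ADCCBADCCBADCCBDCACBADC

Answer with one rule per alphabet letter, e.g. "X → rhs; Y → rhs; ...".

A->CB, B->A, C->DC, D->A

  step 1 ⇒ step 2: AAADC ⇒ CB·CB·CB·A·DC
    A ↦ CB
    C ↦ DC
    D ↦ A
  step 0 ⇒ step 1: BDBC ⇒ A·A·A·DC
    B ↦ A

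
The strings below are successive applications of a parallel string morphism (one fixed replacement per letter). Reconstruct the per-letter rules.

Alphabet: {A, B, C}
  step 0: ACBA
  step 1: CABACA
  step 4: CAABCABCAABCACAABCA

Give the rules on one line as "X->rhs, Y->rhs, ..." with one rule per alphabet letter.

  step 0 ⇒ step 1: ACBA ⇒ CA·B·A·CA
    A ↦ CA
    B ↦ A
    C ↦ B

A->CA, B->A, C->B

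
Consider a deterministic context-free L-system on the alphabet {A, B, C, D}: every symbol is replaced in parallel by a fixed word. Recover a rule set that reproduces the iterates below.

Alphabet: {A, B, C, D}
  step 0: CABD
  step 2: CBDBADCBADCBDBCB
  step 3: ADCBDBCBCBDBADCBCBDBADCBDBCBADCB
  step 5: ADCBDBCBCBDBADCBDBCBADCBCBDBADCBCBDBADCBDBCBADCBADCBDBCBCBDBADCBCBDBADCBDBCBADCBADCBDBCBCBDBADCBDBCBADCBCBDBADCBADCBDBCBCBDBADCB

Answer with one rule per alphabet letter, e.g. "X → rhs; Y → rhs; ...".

A->CB, B->CB, C->AD, D->DB

  step 2 ⇒ step 3: CBDBADCBADCBDBCB ⇒ AD·CB·DB·CB·CB·DB·AD·CB·CB·DB·AD·CB·DB·CB·AD·CB
    A ↦ CB
    B ↦ CB
    C ↦ AD
    D ↦ DB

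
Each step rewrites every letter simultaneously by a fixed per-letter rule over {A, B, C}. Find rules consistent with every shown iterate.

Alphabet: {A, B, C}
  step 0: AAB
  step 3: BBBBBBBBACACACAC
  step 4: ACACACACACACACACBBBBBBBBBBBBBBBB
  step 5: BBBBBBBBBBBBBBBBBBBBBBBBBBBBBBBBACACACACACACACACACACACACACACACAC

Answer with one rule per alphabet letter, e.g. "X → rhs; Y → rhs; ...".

A->B, B->AC, C->BBB

  step 4 ⇒ step 5: ACACACACACACACACBBBBBBBBBBBBBBBB ⇒ B·BBB·B·BBB·B·BBB·B·BBB·B·BBB·B·BBB·B·BBB·B·BBB·AC·AC·AC·AC·AC·AC·AC·AC·AC·AC·AC·AC·AC·AC·AC·AC
    A ↦ B
    B ↦ AC
    C ↦ BBB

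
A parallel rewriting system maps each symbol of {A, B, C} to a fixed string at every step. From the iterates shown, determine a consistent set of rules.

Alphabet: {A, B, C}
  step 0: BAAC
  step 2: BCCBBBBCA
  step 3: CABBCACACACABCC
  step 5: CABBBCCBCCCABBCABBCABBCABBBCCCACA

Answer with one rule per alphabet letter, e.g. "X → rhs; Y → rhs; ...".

A->CC, B->CA, C->B

  step 2 ⇒ step 3: BCCBBBBCA ⇒ CA·B·B·CA·CA·CA·CA·B·CC
    A ↦ CC
    B ↦ CA
    C ↦ B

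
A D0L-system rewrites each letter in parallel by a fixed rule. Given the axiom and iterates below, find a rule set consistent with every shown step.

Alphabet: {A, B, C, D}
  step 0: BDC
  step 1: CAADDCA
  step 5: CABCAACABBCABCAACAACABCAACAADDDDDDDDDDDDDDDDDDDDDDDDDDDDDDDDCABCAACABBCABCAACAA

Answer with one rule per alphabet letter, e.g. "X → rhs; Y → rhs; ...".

  step 0 ⇒ step 1: BDC ⇒ CAA·DD·CA
    B ↦ CAA
    C ↦ CA
    D ↦ DD
    A ↦ B  (constrained at step 1)

A->B, B->CAA, C->CA, D->DD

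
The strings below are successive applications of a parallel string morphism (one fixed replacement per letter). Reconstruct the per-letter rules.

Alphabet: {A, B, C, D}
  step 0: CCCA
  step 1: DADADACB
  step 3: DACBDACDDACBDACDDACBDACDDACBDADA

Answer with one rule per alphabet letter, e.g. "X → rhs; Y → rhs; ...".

  step 0 ⇒ step 1: CCCA ⇒ DA·DA·DA·CB
    A ↦ CB
    C ↦ DA
    B ↦ CD  (constrained at step 1)
    D ↦ DA  (constrained at step 1)

A->CB, B->CD, C->DA, D->DA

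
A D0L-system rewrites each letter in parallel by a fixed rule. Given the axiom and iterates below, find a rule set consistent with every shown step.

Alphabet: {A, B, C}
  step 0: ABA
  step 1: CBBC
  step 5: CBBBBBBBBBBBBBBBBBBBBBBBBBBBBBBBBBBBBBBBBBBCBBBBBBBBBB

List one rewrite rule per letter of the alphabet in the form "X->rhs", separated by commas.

  step 0 ⇒ step 1: ABA ⇒ C·BB·C
    A ↦ C
    B ↦ BB
    C ↦ AB  (constrained at step 1)

A->C, B->BB, C->AB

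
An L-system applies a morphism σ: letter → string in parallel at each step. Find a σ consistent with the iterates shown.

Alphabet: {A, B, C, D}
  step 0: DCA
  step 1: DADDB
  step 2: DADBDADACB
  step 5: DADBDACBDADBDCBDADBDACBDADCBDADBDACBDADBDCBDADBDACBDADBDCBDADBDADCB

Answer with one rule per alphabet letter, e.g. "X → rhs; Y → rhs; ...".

  step 1 ⇒ step 2: DADDB ⇒ DA·DB·DA·DA·CB
    A ↦ DB
    B ↦ CB
    D ↦ DA
  step 0 ⇒ step 1: DCA ⇒ DA·D·DB
    C ↦ D

A->DB, B->CB, C->D, D->DA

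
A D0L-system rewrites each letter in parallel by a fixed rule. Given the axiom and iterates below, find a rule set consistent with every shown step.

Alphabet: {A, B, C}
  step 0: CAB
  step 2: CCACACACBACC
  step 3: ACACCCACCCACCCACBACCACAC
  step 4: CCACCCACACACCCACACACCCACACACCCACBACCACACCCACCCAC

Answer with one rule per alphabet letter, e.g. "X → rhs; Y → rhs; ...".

  step 3 ⇒ step 4: ACACCCACCCACCCACBACCACAC ⇒ CC·AC·CC·AC·AC·AC·CC·AC·AC·AC·CC·AC·AC·AC·CC·AC·BA·CC·AC·AC·CC·AC·CC·AC
    A ↦ CC
    B ↦ BA
    C ↦ AC

A->CC, B->BA, C->AC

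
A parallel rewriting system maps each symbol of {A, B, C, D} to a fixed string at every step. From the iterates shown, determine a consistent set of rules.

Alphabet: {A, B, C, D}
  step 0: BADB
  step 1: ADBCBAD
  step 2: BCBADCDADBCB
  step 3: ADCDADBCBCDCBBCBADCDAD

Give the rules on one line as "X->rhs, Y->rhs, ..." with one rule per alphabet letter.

  step 2 ⇒ step 3: BCBADCDADBCB ⇒ AD·CD·AD·B·CB·CD·CB·B·CB·AD·CD·AD
    A ↦ B
    B ↦ AD
    C ↦ CD
    D ↦ CB

A->B, B->AD, C->CD, D->CB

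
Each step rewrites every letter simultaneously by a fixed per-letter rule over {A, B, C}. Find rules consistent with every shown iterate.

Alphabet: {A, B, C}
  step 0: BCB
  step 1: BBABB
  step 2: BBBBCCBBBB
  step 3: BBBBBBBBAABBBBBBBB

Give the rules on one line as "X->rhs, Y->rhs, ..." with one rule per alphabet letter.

A->CC, B->BB, C->A

  step 2 ⇒ step 3: BBBBCCBBBB ⇒ BB·BB·BB·BB·A·A·BB·BB·BB·BB
    B ↦ BB
    C ↦ A
  step 1 ⇒ step 2: BBABB ⇒ BB·BB·CC·BB·BB
    A ↦ CC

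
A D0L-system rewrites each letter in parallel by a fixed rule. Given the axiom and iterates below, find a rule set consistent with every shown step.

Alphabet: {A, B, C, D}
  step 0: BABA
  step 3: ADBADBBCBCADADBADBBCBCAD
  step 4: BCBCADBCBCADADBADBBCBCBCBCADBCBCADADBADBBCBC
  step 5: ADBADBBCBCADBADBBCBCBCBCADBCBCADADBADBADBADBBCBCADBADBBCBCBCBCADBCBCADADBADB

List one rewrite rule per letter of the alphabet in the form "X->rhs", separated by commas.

A->BC, B->AD, C->B, D->BC

  step 4 ⇒ step 5: BCBCADBCBCADADBADBBCBCBCBCADBCBCADADBADBBCBC ⇒ AD·B·AD·B·BC·BC·AD·B·AD·B·BC·BC·BC·BC·AD·BC·BC·AD·AD·B·AD·B·AD·B·AD·B·BC·BC·AD·B·AD·B·BC·BC·BC·BC·AD·BC·BC·AD·AD·B·AD·B
    A ↦ BC
    B ↦ AD
    C ↦ B
    D ↦ BC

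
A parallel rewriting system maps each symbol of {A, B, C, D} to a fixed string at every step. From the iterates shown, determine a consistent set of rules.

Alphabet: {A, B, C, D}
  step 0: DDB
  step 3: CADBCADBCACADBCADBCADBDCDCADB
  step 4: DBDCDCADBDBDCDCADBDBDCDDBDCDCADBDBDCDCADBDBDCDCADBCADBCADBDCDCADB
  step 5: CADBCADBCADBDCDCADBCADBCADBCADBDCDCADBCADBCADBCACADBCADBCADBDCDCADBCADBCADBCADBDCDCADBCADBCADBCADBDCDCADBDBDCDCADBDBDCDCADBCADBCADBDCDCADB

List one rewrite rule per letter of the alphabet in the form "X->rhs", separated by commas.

  step 4 ⇒ step 5: DBDCDCADBDBDCDCADBDBDCDDBDCDCADBDBDCDCADBDBDCDCADBCADBCADBDCDCADB ⇒ CA·DB·CA·DB·CA·DB·DCD·CA·DB·CA·DB·CA·DB·CA·DB·DCD·CA·DB·CA·DB·CA·DB·CA·CA·DB·CA·DB·CA·DB·DCD·CA·DB·CA·DB·CA·DB·CA·DB·DCD·CA·DB·CA·DB·CA·DB·CA·DB·DCD·CA·DB·DB·DCD·CA·DB·DB·DCD·CA·DB·CA·DB·CA·DB·DCD·CA·DB
    A ↦ DCD
    B ↦ DB
    C ↦ DB
    D ↦ CA

A->DCD, B->DB, C->DB, D->CA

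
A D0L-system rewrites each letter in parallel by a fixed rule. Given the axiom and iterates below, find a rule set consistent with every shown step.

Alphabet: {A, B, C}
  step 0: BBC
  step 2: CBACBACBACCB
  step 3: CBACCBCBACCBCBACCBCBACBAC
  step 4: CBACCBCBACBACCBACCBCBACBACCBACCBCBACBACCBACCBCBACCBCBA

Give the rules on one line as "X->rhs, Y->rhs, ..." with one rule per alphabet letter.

A->CB, B->C, C->CBA

  step 3 ⇒ step 4: CBACCBCBACCBCBACCBCBACBAC ⇒ CBA·C·CB·CBA·CBA·C·CBA·C·CB·CBA·CBA·C·CBA·C·CB·CBA·CBA·C·CBA·C·CB·CBA·C·CB·CBA
    A ↦ CB
    B ↦ C
    C ↦ CBA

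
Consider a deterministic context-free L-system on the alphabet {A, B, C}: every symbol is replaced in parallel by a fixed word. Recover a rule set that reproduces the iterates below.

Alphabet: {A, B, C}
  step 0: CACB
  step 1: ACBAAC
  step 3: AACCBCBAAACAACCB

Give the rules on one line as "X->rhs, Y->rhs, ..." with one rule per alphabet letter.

  step 0 ⇒ step 1: CACB ⇒ A·CB·A·AC
    A ↦ CB
    B ↦ AC
    C ↦ A

A->CB, B->AC, C->A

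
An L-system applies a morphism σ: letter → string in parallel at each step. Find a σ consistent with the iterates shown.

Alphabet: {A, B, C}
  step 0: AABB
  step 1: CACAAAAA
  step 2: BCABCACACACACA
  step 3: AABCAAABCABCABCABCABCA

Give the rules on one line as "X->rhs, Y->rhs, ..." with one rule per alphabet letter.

  step 2 ⇒ step 3: BCABCACACACACA ⇒ AA·B·CA·AA·B·CA·B·CA·B·CA·B·CA·B·CA
    A ↦ CA
    B ↦ AA
    C ↦ B

A->CA, B->AA, C->B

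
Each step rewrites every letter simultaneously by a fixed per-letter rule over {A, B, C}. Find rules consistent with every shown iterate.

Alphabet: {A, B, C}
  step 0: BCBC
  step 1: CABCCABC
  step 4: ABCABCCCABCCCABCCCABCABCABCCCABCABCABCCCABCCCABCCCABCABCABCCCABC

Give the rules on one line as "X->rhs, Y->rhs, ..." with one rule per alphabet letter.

A->C, B->C, C->ABC

  step 0 ⇒ step 1: BCBC ⇒ C·ABC·C·ABC
    B ↦ C
    C ↦ ABC
    A ↦ C  (constrained at step 1)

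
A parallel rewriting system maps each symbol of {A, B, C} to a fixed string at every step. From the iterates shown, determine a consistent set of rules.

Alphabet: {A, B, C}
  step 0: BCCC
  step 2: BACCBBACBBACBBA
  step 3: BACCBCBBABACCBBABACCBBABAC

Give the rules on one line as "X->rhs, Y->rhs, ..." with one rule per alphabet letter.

A->C, B->BA, C->CB

  step 2 ⇒ step 3: BACCBBACBBACBBA ⇒ BA·C·CB·CB·BA·BA·C·CB·BA·BA·C·CB·BA·BA·C
    A ↦ C
    B ↦ BA
    C ↦ CB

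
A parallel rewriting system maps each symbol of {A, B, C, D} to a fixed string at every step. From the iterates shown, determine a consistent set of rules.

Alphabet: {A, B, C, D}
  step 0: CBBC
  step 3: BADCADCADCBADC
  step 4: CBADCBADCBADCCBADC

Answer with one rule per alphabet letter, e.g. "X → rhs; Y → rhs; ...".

A->B, B->C, C->DC, D->A

  step 3 ⇒ step 4: BADCADCADCBADC ⇒ C·B·A·DC·B·A·DC·B·A·DC·C·B·A·DC
    A ↦ B
    B ↦ C
    C ↦ DC
    D ↦ A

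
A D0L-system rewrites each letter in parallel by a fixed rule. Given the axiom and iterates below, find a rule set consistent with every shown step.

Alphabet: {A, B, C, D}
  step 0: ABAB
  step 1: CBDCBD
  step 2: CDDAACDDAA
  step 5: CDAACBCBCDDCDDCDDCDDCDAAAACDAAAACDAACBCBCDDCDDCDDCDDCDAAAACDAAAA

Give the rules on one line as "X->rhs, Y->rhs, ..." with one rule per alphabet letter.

  step 1 ⇒ step 2: CBDCBD ⇒ CD·D·AA·CD·D·AA
    B ↦ D
    C ↦ CD
    D ↦ AA
  step 0 ⇒ step 1: ABAB ⇒ CB·D·CB·D
    A ↦ CB

A->CB, B->D, C->CD, D->AA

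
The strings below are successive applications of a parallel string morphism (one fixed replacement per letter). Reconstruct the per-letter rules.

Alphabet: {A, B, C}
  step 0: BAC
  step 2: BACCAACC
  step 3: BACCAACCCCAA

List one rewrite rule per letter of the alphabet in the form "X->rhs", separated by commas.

A->CC, B->BA, C->A

  step 2 ⇒ step 3: BACCAACC ⇒ BA·CC·A·A·CC·CC·A·A
    A ↦ CC
    B ↦ BA
    C ↦ A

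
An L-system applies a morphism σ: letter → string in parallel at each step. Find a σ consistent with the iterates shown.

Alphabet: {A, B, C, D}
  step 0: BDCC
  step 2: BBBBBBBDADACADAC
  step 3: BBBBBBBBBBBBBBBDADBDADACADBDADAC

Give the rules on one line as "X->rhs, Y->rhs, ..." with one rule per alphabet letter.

A->AD, B->BB, C->AC, D->BD

  step 2 ⇒ step 3: BBBBBBBDADACADAC ⇒ BB·BB·BB·BB·BB·BB·BB·BD·AD·BD·AD·AC·AD·BD·AD·AC
    A ↦ AD
    B ↦ BB
    C ↦ AC
    D ↦ BD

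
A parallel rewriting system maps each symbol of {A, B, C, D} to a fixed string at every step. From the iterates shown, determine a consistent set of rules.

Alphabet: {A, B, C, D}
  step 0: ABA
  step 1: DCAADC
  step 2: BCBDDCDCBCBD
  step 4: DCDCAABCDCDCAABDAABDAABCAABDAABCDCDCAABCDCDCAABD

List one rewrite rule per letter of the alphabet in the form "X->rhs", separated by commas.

  step 1 ⇒ step 2: DCAADC ⇒ BC·BD·DC·DC·BC·BD
    A ↦ DC
    C ↦ BD
    D ↦ BC
  step 0 ⇒ step 1: ABA ⇒ DC·AA·DC
    B ↦ AA

A->DC, B->AA, C->BD, D->BC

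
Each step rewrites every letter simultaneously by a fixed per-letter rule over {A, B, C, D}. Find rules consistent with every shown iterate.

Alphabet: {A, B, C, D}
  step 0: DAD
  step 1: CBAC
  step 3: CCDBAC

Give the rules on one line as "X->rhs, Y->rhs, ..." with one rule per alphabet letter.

A->BA, B->D, C->D, D->C

  step 0 ⇒ step 1: DAD ⇒ C·BA·C
    A ↦ BA
    D ↦ C
    B ↦ D  (constrained at step 1)
    C ↦ D  (constrained at step 1)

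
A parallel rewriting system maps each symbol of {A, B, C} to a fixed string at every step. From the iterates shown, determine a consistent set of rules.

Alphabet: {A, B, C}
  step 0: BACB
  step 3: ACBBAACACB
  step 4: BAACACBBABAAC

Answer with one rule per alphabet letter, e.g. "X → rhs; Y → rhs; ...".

A->B, B->AC, C->A

  step 3 ⇒ step 4: ACBBAACACB ⇒ B·A·AC·AC·B·B·A·B·A·AC
    A ↦ B
    B ↦ AC
    C ↦ A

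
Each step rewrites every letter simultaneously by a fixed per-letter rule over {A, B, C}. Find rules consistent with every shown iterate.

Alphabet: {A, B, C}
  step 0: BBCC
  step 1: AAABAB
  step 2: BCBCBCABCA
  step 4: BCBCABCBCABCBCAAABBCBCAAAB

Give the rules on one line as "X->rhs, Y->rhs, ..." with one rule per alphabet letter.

A->BC, B->A, C->AB

  step 1 ⇒ step 2: AAABAB ⇒ BC·BC·BC·A·BC·A
    A ↦ BC
    B ↦ A
  step 0 ⇒ step 1: BBCC ⇒ A·A·AB·AB
    C ↦ AB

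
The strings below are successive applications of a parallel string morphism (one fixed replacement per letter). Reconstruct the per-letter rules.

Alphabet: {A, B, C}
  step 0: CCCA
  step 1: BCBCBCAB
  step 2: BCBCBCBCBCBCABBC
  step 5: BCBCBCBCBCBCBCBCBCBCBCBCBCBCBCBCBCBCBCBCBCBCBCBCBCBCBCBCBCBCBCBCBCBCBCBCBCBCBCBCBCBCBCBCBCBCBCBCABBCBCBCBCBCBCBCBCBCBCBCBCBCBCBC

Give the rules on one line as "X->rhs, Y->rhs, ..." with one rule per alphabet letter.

A->AB, B->BC, C->BC

  step 1 ⇒ step 2: BCBCBCAB ⇒ BC·BC·BC·BC·BC·BC·AB·BC
    A ↦ AB
    B ↦ BC
    C ↦ BC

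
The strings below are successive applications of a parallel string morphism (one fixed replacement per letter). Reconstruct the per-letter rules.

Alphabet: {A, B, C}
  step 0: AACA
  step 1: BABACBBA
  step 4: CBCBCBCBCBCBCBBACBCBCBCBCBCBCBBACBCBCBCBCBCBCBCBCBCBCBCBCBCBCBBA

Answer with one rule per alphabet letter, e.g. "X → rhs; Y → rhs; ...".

A->BA, B->CB, C->CB

  step 0 ⇒ step 1: AACA ⇒ BA·BA·CB·BA
    A ↦ BA
    C ↦ CB
    B ↦ CB  (constrained at step 1)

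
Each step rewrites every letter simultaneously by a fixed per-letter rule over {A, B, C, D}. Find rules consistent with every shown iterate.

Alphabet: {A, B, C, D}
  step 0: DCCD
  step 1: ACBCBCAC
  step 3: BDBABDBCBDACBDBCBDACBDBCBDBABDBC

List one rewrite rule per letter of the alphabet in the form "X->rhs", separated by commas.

A->BA, B->BD, C->BC, D->AC

  step 0 ⇒ step 1: DCCD ⇒ AC·BC·BC·AC
    C ↦ BC
    D ↦ AC
    A ↦ BA  (constrained at step 1)
    B ↦ BD  (constrained at step 1)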